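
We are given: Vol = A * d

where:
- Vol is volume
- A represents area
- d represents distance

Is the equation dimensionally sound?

Yes

Vol (volume) has dimensions [L^3].
A (area) has dimensions [L^2].
d (distance) has dimensions [L].

Left side: [L^3]
Right side: [L^3]

Both sides have the same dimensions, so the equation is dimensionally consistent.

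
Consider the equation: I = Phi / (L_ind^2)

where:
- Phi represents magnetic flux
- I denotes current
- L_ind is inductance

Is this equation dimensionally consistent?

No

Phi (magnetic flux) has dimensions [I^-1 L^2 M T^-2].
I (current) has dimensions [I].
L_ind (inductance) has dimensions [I^-2 L^2 M T^-2].

Left side: [I]
Right side: [I^3 L^-2 M^-1 T^2]

The two sides have different dimensions, so the equation is NOT dimensionally consistent.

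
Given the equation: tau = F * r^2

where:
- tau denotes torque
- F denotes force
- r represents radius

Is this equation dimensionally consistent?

No

tau (torque) has dimensions [L^2 M T^-2].
F (force) has dimensions [L M T^-2].
r (radius) has dimensions [L].

Left side: [L^2 M T^-2]
Right side: [L^3 M T^-2]

The two sides have different dimensions, so the equation is NOT dimensionally consistent.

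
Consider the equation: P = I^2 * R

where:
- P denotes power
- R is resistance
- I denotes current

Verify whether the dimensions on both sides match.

Yes

P (power) has dimensions [L^2 M T^-3].
R (resistance) has dimensions [I^-2 L^2 M T^-3].
I (current) has dimensions [I].

Left side: [L^2 M T^-3]
Right side: [L^2 M T^-3]

Both sides have the same dimensions, so the equation is dimensionally consistent.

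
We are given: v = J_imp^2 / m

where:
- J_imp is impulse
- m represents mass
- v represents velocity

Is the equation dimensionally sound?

No

J_imp (impulse) has dimensions [L M T^-1].
m (mass) has dimensions [M].
v (velocity) has dimensions [L T^-1].

Left side: [L T^-1]
Right side: [L^2 M T^-2]

The two sides have different dimensions, so the equation is NOT dimensionally consistent.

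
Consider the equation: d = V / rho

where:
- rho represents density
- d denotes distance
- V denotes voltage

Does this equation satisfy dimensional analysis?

No

rho (density) has dimensions [L^-3 M].
d (distance) has dimensions [L].
V (voltage) has dimensions [I^-1 L^2 M T^-3].

Left side: [L]
Right side: [I^-1 L^5 T^-3]

The two sides have different dimensions, so the equation is NOT dimensionally consistent.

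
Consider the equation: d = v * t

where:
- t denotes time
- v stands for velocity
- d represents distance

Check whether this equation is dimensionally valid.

Yes

t (time) has dimensions [T].
v (velocity) has dimensions [L T^-1].
d (distance) has dimensions [L].

Left side: [L]
Right side: [L]

Both sides have the same dimensions, so the equation is dimensionally consistent.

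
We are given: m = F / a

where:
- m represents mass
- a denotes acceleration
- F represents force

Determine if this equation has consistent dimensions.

Yes

m (mass) has dimensions [M].
a (acceleration) has dimensions [L T^-2].
F (force) has dimensions [L M T^-2].

Left side: [M]
Right side: [M]

Both sides have the same dimensions, so the equation is dimensionally consistent.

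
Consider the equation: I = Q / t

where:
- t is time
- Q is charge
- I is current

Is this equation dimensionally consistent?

Yes

t (time) has dimensions [T].
Q (charge) has dimensions [I T].
I (current) has dimensions [I].

Left side: [I]
Right side: [I]

Both sides have the same dimensions, so the equation is dimensionally consistent.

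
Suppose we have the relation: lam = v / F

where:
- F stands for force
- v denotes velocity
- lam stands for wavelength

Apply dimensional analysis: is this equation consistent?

No

F (force) has dimensions [L M T^-2].
v (velocity) has dimensions [L T^-1].
lam (wavelength) has dimensions [L].

Left side: [L]
Right side: [M^-1 T]

The two sides have different dimensions, so the equation is NOT dimensionally consistent.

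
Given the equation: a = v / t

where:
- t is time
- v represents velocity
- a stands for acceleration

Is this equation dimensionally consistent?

Yes

t (time) has dimensions [T].
v (velocity) has dimensions [L T^-1].
a (acceleration) has dimensions [L T^-2].

Left side: [L T^-2]
Right side: [L T^-2]

Both sides have the same dimensions, so the equation is dimensionally consistent.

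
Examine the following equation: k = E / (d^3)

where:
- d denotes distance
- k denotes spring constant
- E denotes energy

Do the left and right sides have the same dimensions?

No

d (distance) has dimensions [L].
k (spring constant) has dimensions [M T^-2].
E (energy) has dimensions [L^2 M T^-2].

Left side: [M T^-2]
Right side: [L^-1 M T^-2]

The two sides have different dimensions, so the equation is NOT dimensionally consistent.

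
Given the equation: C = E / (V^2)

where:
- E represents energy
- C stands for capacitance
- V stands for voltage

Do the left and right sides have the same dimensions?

Yes

E (energy) has dimensions [L^2 M T^-2].
C (capacitance) has dimensions [I^2 L^-2 M^-1 T^4].
V (voltage) has dimensions [I^-1 L^2 M T^-3].

Left side: [I^2 L^-2 M^-1 T^4]
Right side: [I^2 L^-2 M^-1 T^4]

Both sides have the same dimensions, so the equation is dimensionally consistent.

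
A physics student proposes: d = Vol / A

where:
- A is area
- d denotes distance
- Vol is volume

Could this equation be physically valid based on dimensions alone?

Yes

A (area) has dimensions [L^2].
d (distance) has dimensions [L].
Vol (volume) has dimensions [L^3].

Left side: [L]
Right side: [L]

Both sides have the same dimensions, so the equation is dimensionally consistent.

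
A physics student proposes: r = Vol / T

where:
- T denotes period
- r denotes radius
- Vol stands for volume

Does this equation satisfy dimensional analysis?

No

T (period) has dimensions [T].
r (radius) has dimensions [L].
Vol (volume) has dimensions [L^3].

Left side: [L]
Right side: [L^3 T^-1]

The two sides have different dimensions, so the equation is NOT dimensionally consistent.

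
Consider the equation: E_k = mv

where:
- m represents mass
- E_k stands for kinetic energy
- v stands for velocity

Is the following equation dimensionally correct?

No

m (mass) has dimensions [M].
E_k (kinetic energy) has dimensions [L^2 M T^-2].
v (velocity) has dimensions [L T^-1].

Left side: [L^2 M T^-2]
Right side: [L M T^-1]

The two sides have different dimensions, so the equation is NOT dimensionally consistent.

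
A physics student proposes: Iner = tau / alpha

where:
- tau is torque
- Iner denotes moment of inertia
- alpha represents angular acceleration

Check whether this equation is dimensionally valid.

Yes

tau (torque) has dimensions [L^2 M T^-2].
Iner (moment of inertia) has dimensions [L^2 M].
alpha (angular acceleration) has dimensions [T^-2].

Left side: [L^2 M]
Right side: [L^2 M]

Both sides have the same dimensions, so the equation is dimensionally consistent.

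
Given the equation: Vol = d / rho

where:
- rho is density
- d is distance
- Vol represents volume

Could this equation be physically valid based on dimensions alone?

No

rho (density) has dimensions [L^-3 M].
d (distance) has dimensions [L].
Vol (volume) has dimensions [L^3].

Left side: [L^3]
Right side: [L^4 M^-1]

The two sides have different dimensions, so the equation is NOT dimensionally consistent.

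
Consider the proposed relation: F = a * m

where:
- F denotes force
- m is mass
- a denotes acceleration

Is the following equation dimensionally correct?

Yes

F (force) has dimensions [L M T^-2].
m (mass) has dimensions [M].
a (acceleration) has dimensions [L T^-2].

Left side: [L M T^-2]
Right side: [L M T^-2]

Both sides have the same dimensions, so the equation is dimensionally consistent.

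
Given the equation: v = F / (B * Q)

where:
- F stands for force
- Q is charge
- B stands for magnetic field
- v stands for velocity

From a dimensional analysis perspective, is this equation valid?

Yes

F (force) has dimensions [L M T^-2].
Q (charge) has dimensions [I T].
B (magnetic field) has dimensions [I^-1 M T^-2].
v (velocity) has dimensions [L T^-1].

Left side: [L T^-1]
Right side: [L T^-1]

Both sides have the same dimensions, so the equation is dimensionally consistent.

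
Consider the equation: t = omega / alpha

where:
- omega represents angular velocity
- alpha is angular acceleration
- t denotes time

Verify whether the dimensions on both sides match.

Yes

omega (angular velocity) has dimensions [T^-1].
alpha (angular acceleration) has dimensions [T^-2].
t (time) has dimensions [T].

Left side: [T]
Right side: [T]

Both sides have the same dimensions, so the equation is dimensionally consistent.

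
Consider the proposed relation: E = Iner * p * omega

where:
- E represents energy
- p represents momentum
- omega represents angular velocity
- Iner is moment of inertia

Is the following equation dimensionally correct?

No

E (energy) has dimensions [L^2 M T^-2].
p (momentum) has dimensions [L M T^-1].
omega (angular velocity) has dimensions [T^-1].
Iner (moment of inertia) has dimensions [L^2 M].

Left side: [L^2 M T^-2]
Right side: [L^3 M^2 T^-2]

The two sides have different dimensions, so the equation is NOT dimensionally consistent.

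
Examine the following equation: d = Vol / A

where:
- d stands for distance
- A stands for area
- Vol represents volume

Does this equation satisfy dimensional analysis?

Yes

d (distance) has dimensions [L].
A (area) has dimensions [L^2].
Vol (volume) has dimensions [L^3].

Left side: [L]
Right side: [L]

Both sides have the same dimensions, so the equation is dimensionally consistent.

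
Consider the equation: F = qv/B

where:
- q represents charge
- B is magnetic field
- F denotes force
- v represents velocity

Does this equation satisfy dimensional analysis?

No

q (charge) has dimensions [I T].
B (magnetic field) has dimensions [I^-1 M T^-2].
F (force) has dimensions [L M T^-2].
v (velocity) has dimensions [L T^-1].

Left side: [L M T^-2]
Right side: [I^2 L M^-1 T^2]

The two sides have different dimensions, so the equation is NOT dimensionally consistent.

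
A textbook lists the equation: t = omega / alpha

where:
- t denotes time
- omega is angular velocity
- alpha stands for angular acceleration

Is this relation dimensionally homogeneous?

Yes

t (time) has dimensions [T].
omega (angular velocity) has dimensions [T^-1].
alpha (angular acceleration) has dimensions [T^-2].

Left side: [T]
Right side: [T]

Both sides have the same dimensions, so the equation is dimensionally consistent.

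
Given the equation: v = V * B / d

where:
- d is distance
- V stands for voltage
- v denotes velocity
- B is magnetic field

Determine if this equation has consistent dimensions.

No

d (distance) has dimensions [L].
V (voltage) has dimensions [I^-1 L^2 M T^-3].
v (velocity) has dimensions [L T^-1].
B (magnetic field) has dimensions [I^-1 M T^-2].

Left side: [L T^-1]
Right side: [I^-2 L M^2 T^-5]

The two sides have different dimensions, so the equation is NOT dimensionally consistent.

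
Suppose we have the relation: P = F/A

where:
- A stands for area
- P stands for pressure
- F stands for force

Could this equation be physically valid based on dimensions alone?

Yes

A (area) has dimensions [L^2].
P (pressure) has dimensions [L^-1 M T^-2].
F (force) has dimensions [L M T^-2].

Left side: [L^-1 M T^-2]
Right side: [L^-1 M T^-2]

Both sides have the same dimensions, so the equation is dimensionally consistent.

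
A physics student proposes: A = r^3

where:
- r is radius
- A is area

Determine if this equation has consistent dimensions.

No

r (radius) has dimensions [L].
A (area) has dimensions [L^2].

Left side: [L^2]
Right side: [L^3]

The two sides have different dimensions, so the equation is NOT dimensionally consistent.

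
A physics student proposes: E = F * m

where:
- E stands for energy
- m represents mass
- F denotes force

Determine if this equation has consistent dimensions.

No

E (energy) has dimensions [L^2 M T^-2].
m (mass) has dimensions [M].
F (force) has dimensions [L M T^-2].

Left side: [L^2 M T^-2]
Right side: [L M^2 T^-2]

The two sides have different dimensions, so the equation is NOT dimensionally consistent.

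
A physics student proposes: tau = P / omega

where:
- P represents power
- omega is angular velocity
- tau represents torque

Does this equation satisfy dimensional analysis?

Yes

P (power) has dimensions [L^2 M T^-3].
omega (angular velocity) has dimensions [T^-1].
tau (torque) has dimensions [L^2 M T^-2].

Left side: [L^2 M T^-2]
Right side: [L^2 M T^-2]

Both sides have the same dimensions, so the equation is dimensionally consistent.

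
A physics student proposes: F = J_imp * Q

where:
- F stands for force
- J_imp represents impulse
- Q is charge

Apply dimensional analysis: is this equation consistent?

No

F (force) has dimensions [L M T^-2].
J_imp (impulse) has dimensions [L M T^-1].
Q (charge) has dimensions [I T].

Left side: [L M T^-2]
Right side: [I L M]

The two sides have different dimensions, so the equation is NOT dimensionally consistent.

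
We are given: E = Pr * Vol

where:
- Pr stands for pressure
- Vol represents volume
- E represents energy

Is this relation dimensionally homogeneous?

Yes

Pr (pressure) has dimensions [L^-1 M T^-2].
Vol (volume) has dimensions [L^3].
E (energy) has dimensions [L^2 M T^-2].

Left side: [L^2 M T^-2]
Right side: [L^2 M T^-2]

Both sides have the same dimensions, so the equation is dimensionally consistent.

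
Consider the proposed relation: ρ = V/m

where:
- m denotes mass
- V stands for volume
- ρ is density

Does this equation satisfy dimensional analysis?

No

m (mass) has dimensions [M].
V (volume) has dimensions [L^3].
ρ (density) has dimensions [L^-3 M].

Left side: [L^-3 M]
Right side: [L^3 M^-1]

The two sides have different dimensions, so the equation is NOT dimensionally consistent.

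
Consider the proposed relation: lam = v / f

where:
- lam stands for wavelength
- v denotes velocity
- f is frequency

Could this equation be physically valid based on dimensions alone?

Yes

lam (wavelength) has dimensions [L].
v (velocity) has dimensions [L T^-1].
f (frequency) has dimensions [T^-1].

Left side: [L]
Right side: [L]

Both sides have the same dimensions, so the equation is dimensionally consistent.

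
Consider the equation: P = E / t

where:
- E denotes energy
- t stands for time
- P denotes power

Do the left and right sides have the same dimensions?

Yes

E (energy) has dimensions [L^2 M T^-2].
t (time) has dimensions [T].
P (power) has dimensions [L^2 M T^-3].

Left side: [L^2 M T^-3]
Right side: [L^2 M T^-3]

Both sides have the same dimensions, so the equation is dimensionally consistent.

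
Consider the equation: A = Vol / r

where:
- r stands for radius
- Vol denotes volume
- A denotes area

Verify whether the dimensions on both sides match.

Yes

r (radius) has dimensions [L].
Vol (volume) has dimensions [L^3].
A (area) has dimensions [L^2].

Left side: [L^2]
Right side: [L^2]

Both sides have the same dimensions, so the equation is dimensionally consistent.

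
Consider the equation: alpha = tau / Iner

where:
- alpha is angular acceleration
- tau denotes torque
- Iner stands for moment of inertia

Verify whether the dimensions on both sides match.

Yes

alpha (angular acceleration) has dimensions [T^-2].
tau (torque) has dimensions [L^2 M T^-2].
Iner (moment of inertia) has dimensions [L^2 M].

Left side: [T^-2]
Right side: [T^-2]

Both sides have the same dimensions, so the equation is dimensionally consistent.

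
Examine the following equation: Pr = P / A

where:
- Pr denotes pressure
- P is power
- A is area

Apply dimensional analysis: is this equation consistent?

No

Pr (pressure) has dimensions [L^-1 M T^-2].
P (power) has dimensions [L^2 M T^-3].
A (area) has dimensions [L^2].

Left side: [L^-1 M T^-2]
Right side: [M T^-3]

The two sides have different dimensions, so the equation is NOT dimensionally consistent.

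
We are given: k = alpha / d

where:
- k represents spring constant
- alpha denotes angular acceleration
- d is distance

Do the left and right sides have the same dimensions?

No

k (spring constant) has dimensions [M T^-2].
alpha (angular acceleration) has dimensions [T^-2].
d (distance) has dimensions [L].

Left side: [M T^-2]
Right side: [L^-1 T^-2]

The two sides have different dimensions, so the equation is NOT dimensionally consistent.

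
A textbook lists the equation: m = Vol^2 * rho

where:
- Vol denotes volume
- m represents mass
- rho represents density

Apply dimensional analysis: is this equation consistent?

No

Vol (volume) has dimensions [L^3].
m (mass) has dimensions [M].
rho (density) has dimensions [L^-3 M].

Left side: [M]
Right side: [L^3 M]

The two sides have different dimensions, so the equation is NOT dimensionally consistent.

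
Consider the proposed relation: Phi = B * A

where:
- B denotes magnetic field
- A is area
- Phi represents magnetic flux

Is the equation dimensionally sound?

Yes

B (magnetic field) has dimensions [I^-1 M T^-2].
A (area) has dimensions [L^2].
Phi (magnetic flux) has dimensions [I^-1 L^2 M T^-2].

Left side: [I^-1 L^2 M T^-2]
Right side: [I^-1 L^2 M T^-2]

Both sides have the same dimensions, so the equation is dimensionally consistent.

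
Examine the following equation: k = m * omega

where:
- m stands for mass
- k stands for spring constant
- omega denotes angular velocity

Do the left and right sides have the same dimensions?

No

m (mass) has dimensions [M].
k (spring constant) has dimensions [M T^-2].
omega (angular velocity) has dimensions [T^-1].

Left side: [M T^-2]
Right side: [M T^-1]

The two sides have different dimensions, so the equation is NOT dimensionally consistent.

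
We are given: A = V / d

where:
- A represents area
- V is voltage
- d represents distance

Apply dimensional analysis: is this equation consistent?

No

A (area) has dimensions [L^2].
V (voltage) has dimensions [I^-1 L^2 M T^-3].
d (distance) has dimensions [L].

Left side: [L^2]
Right side: [I^-1 L M T^-3]

The two sides have different dimensions, so the equation is NOT dimensionally consistent.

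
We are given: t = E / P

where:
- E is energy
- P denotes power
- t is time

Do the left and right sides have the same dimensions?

Yes

E (energy) has dimensions [L^2 M T^-2].
P (power) has dimensions [L^2 M T^-3].
t (time) has dimensions [T].

Left side: [T]
Right side: [T]

Both sides have the same dimensions, so the equation is dimensionally consistent.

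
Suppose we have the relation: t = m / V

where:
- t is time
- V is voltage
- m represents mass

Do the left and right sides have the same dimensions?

No

t (time) has dimensions [T].
V (voltage) has dimensions [I^-1 L^2 M T^-3].
m (mass) has dimensions [M].

Left side: [T]
Right side: [I L^-2 T^3]

The two sides have different dimensions, so the equation is NOT dimensionally consistent.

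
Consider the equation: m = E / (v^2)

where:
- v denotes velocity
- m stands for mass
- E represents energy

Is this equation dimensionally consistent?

Yes

v (velocity) has dimensions [L T^-1].
m (mass) has dimensions [M].
E (energy) has dimensions [L^2 M T^-2].

Left side: [M]
Right side: [M]

Both sides have the same dimensions, so the equation is dimensionally consistent.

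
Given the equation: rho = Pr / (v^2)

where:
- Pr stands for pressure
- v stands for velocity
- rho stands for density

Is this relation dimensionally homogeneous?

Yes

Pr (pressure) has dimensions [L^-1 M T^-2].
v (velocity) has dimensions [L T^-1].
rho (density) has dimensions [L^-3 M].

Left side: [L^-3 M]
Right side: [L^-3 M]

Both sides have the same dimensions, so the equation is dimensionally consistent.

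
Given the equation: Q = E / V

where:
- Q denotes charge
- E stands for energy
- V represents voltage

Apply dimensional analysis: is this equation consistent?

Yes

Q (charge) has dimensions [I T].
E (energy) has dimensions [L^2 M T^-2].
V (voltage) has dimensions [I^-1 L^2 M T^-3].

Left side: [I T]
Right side: [I T]

Both sides have the same dimensions, so the equation is dimensionally consistent.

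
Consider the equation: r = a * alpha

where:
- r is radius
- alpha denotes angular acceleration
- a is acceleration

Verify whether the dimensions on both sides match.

No

r (radius) has dimensions [L].
alpha (angular acceleration) has dimensions [T^-2].
a (acceleration) has dimensions [L T^-2].

Left side: [L]
Right side: [L T^-4]

The two sides have different dimensions, so the equation is NOT dimensionally consistent.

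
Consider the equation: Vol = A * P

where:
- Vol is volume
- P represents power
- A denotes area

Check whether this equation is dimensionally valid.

No

Vol (volume) has dimensions [L^3].
P (power) has dimensions [L^2 M T^-3].
A (area) has dimensions [L^2].

Left side: [L^3]
Right side: [L^4 M T^-3]

The two sides have different dimensions, so the equation is NOT dimensionally consistent.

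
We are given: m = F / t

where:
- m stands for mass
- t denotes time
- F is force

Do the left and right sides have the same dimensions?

No

m (mass) has dimensions [M].
t (time) has dimensions [T].
F (force) has dimensions [L M T^-2].

Left side: [M]
Right side: [L M T^-3]

The two sides have different dimensions, so the equation is NOT dimensionally consistent.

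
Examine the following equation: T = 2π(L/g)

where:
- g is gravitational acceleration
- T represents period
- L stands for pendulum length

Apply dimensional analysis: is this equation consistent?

No

g (gravitational acceleration) has dimensions [L T^-2].
T (period) has dimensions [T].
L (pendulum length) has dimensions [L].

Left side: [T]
Right side: [T^2]

The two sides have different dimensions, so the equation is NOT dimensionally consistent.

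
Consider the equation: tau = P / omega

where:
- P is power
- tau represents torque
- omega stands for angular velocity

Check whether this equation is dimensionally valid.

Yes

P (power) has dimensions [L^2 M T^-3].
tau (torque) has dimensions [L^2 M T^-2].
omega (angular velocity) has dimensions [T^-1].

Left side: [L^2 M T^-2]
Right side: [L^2 M T^-2]

Both sides have the same dimensions, so the equation is dimensionally consistent.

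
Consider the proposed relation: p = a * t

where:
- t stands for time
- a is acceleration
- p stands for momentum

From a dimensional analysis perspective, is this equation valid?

No

t (time) has dimensions [T].
a (acceleration) has dimensions [L T^-2].
p (momentum) has dimensions [L M T^-1].

Left side: [L M T^-1]
Right side: [L T^-1]

The two sides have different dimensions, so the equation is NOT dimensionally consistent.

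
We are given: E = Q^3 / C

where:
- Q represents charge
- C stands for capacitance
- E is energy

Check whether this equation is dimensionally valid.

No

Q (charge) has dimensions [I T].
C (capacitance) has dimensions [I^2 L^-2 M^-1 T^4].
E (energy) has dimensions [L^2 M T^-2].

Left side: [L^2 M T^-2]
Right side: [I L^2 M T^-1]

The two sides have different dimensions, so the equation is NOT dimensionally consistent.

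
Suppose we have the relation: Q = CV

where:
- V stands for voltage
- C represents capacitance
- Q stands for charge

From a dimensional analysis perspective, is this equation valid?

Yes

V (voltage) has dimensions [I^-1 L^2 M T^-3].
C (capacitance) has dimensions [I^2 L^-2 M^-1 T^4].
Q (charge) has dimensions [I T].

Left side: [I T]
Right side: [I T]

Both sides have the same dimensions, so the equation is dimensionally consistent.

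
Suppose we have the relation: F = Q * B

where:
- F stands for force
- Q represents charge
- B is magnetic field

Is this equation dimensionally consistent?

No

F (force) has dimensions [L M T^-2].
Q (charge) has dimensions [I T].
B (magnetic field) has dimensions [I^-1 M T^-2].

Left side: [L M T^-2]
Right side: [M T^-1]

The two sides have different dimensions, so the equation is NOT dimensionally consistent.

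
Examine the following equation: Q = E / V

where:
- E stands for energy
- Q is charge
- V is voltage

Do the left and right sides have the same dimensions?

Yes

E (energy) has dimensions [L^2 M T^-2].
Q (charge) has dimensions [I T].
V (voltage) has dimensions [I^-1 L^2 M T^-3].

Left side: [I T]
Right side: [I T]

Both sides have the same dimensions, so the equation is dimensionally consistent.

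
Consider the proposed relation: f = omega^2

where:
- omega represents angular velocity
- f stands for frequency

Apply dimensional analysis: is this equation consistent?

No

omega (angular velocity) has dimensions [T^-1].
f (frequency) has dimensions [T^-1].

Left side: [T^-1]
Right side: [T^-2]

The two sides have different dimensions, so the equation is NOT dimensionally consistent.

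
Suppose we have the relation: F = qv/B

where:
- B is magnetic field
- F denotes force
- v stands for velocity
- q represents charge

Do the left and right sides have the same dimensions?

No

B (magnetic field) has dimensions [I^-1 M T^-2].
F (force) has dimensions [L M T^-2].
v (velocity) has dimensions [L T^-1].
q (charge) has dimensions [I T].

Left side: [L M T^-2]
Right side: [I^2 L M^-1 T^2]

The two sides have different dimensions, so the equation is NOT dimensionally consistent.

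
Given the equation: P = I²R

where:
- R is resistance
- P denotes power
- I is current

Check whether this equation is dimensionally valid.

Yes

R (resistance) has dimensions [I^-2 L^2 M T^-3].
P (power) has dimensions [L^2 M T^-3].
I (current) has dimensions [I].

Left side: [L^2 M T^-3]
Right side: [L^2 M T^-3]

Both sides have the same dimensions, so the equation is dimensionally consistent.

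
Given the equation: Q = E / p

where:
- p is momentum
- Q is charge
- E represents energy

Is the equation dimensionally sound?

No

p (momentum) has dimensions [L M T^-1].
Q (charge) has dimensions [I T].
E (energy) has dimensions [L^2 M T^-2].

Left side: [I T]
Right side: [L T^-1]

The two sides have different dimensions, so the equation is NOT dimensionally consistent.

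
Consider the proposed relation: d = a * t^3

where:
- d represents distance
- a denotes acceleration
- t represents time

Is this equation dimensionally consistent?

No

d (distance) has dimensions [L].
a (acceleration) has dimensions [L T^-2].
t (time) has dimensions [T].

Left side: [L]
Right side: [L T]

The two sides have different dimensions, so the equation is NOT dimensionally consistent.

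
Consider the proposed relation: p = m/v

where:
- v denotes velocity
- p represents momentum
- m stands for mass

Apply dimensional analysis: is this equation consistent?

No

v (velocity) has dimensions [L T^-1].
p (momentum) has dimensions [L M T^-1].
m (mass) has dimensions [M].

Left side: [L M T^-1]
Right side: [L^-1 M T]

The two sides have different dimensions, so the equation is NOT dimensionally consistent.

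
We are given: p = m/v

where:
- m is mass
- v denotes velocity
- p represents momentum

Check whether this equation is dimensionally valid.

No

m (mass) has dimensions [M].
v (velocity) has dimensions [L T^-1].
p (momentum) has dimensions [L M T^-1].

Left side: [L M T^-1]
Right side: [L^-1 M T]

The two sides have different dimensions, so the equation is NOT dimensionally consistent.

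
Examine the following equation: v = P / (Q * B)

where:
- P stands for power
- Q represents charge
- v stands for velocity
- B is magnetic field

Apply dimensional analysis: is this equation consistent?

No

P (power) has dimensions [L^2 M T^-3].
Q (charge) has dimensions [I T].
v (velocity) has dimensions [L T^-1].
B (magnetic field) has dimensions [I^-1 M T^-2].

Left side: [L T^-1]
Right side: [L^2 T^-2]

The two sides have different dimensions, so the equation is NOT dimensionally consistent.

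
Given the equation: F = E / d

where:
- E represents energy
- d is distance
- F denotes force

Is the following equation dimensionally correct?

Yes

E (energy) has dimensions [L^2 M T^-2].
d (distance) has dimensions [L].
F (force) has dimensions [L M T^-2].

Left side: [L M T^-2]
Right side: [L M T^-2]

Both sides have the same dimensions, so the equation is dimensionally consistent.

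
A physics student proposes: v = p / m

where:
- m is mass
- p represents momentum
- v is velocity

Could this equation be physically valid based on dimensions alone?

Yes

m (mass) has dimensions [M].
p (momentum) has dimensions [L M T^-1].
v (velocity) has dimensions [L T^-1].

Left side: [L T^-1]
Right side: [L T^-1]

Both sides have the same dimensions, so the equation is dimensionally consistent.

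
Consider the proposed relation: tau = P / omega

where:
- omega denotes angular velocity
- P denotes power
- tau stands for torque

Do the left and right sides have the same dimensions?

Yes

omega (angular velocity) has dimensions [T^-1].
P (power) has dimensions [L^2 M T^-3].
tau (torque) has dimensions [L^2 M T^-2].

Left side: [L^2 M T^-2]
Right side: [L^2 M T^-2]

Both sides have the same dimensions, so the equation is dimensionally consistent.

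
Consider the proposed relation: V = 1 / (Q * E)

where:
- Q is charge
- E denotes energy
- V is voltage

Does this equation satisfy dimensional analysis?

No

Q (charge) has dimensions [I T].
E (energy) has dimensions [L^2 M T^-2].
V (voltage) has dimensions [I^-1 L^2 M T^-3].

Left side: [I^-1 L^2 M T^-3]
Right side: [I^-1 L^-2 M^-1 T]

The two sides have different dimensions, so the equation is NOT dimensionally consistent.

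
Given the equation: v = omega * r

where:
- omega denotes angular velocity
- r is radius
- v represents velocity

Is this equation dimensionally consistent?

Yes

omega (angular velocity) has dimensions [T^-1].
r (radius) has dimensions [L].
v (velocity) has dimensions [L T^-1].

Left side: [L T^-1]
Right side: [L T^-1]

Both sides have the same dimensions, so the equation is dimensionally consistent.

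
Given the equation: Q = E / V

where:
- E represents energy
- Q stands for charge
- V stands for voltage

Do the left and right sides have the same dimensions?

Yes

E (energy) has dimensions [L^2 M T^-2].
Q (charge) has dimensions [I T].
V (voltage) has dimensions [I^-1 L^2 M T^-3].

Left side: [I T]
Right side: [I T]

Both sides have the same dimensions, so the equation is dimensionally consistent.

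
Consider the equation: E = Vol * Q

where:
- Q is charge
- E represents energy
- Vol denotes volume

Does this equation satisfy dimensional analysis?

No

Q (charge) has dimensions [I T].
E (energy) has dimensions [L^2 M T^-2].
Vol (volume) has dimensions [L^3].

Left side: [L^2 M T^-2]
Right side: [I L^3 T]

The two sides have different dimensions, so the equation is NOT dimensionally consistent.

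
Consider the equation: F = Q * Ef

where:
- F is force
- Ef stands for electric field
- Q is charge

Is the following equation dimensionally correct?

Yes

F (force) has dimensions [L M T^-2].
Ef (electric field) has dimensions [I^-1 L M T^-3].
Q (charge) has dimensions [I T].

Left side: [L M T^-2]
Right side: [L M T^-2]

Both sides have the same dimensions, so the equation is dimensionally consistent.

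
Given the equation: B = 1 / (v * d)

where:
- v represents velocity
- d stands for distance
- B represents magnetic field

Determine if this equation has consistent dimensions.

No

v (velocity) has dimensions [L T^-1].
d (distance) has dimensions [L].
B (magnetic field) has dimensions [I^-1 M T^-2].

Left side: [I^-1 M T^-2]
Right side: [L^-2 T]

The two sides have different dimensions, so the equation is NOT dimensionally consistent.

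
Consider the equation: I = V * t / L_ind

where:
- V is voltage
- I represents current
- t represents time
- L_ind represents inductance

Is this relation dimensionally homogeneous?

Yes

V (voltage) has dimensions [I^-1 L^2 M T^-3].
I (current) has dimensions [I].
t (time) has dimensions [T].
L_ind (inductance) has dimensions [I^-2 L^2 M T^-2].

Left side: [I]
Right side: [I]

Both sides have the same dimensions, so the equation is dimensionally consistent.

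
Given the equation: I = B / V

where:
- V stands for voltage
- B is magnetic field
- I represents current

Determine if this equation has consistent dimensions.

No

V (voltage) has dimensions [I^-1 L^2 M T^-3].
B (magnetic field) has dimensions [I^-1 M T^-2].
I (current) has dimensions [I].

Left side: [I]
Right side: [L^-2 T]

The two sides have different dimensions, so the equation is NOT dimensionally consistent.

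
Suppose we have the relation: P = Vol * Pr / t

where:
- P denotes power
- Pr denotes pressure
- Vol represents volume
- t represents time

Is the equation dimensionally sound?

Yes

P (power) has dimensions [L^2 M T^-3].
Pr (pressure) has dimensions [L^-1 M T^-2].
Vol (volume) has dimensions [L^3].
t (time) has dimensions [T].

Left side: [L^2 M T^-3]
Right side: [L^2 M T^-3]

Both sides have the same dimensions, so the equation is dimensionally consistent.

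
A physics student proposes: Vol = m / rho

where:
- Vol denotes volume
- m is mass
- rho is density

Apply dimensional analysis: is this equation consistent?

Yes

Vol (volume) has dimensions [L^3].
m (mass) has dimensions [M].
rho (density) has dimensions [L^-3 M].

Left side: [L^3]
Right side: [L^3]

Both sides have the same dimensions, so the equation is dimensionally consistent.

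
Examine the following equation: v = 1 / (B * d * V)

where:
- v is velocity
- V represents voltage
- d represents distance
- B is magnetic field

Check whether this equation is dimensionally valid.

No

v (velocity) has dimensions [L T^-1].
V (voltage) has dimensions [I^-1 L^2 M T^-3].
d (distance) has dimensions [L].
B (magnetic field) has dimensions [I^-1 M T^-2].

Left side: [L T^-1]
Right side: [I^2 L^-3 M^-2 T^5]

The two sides have different dimensions, so the equation is NOT dimensionally consistent.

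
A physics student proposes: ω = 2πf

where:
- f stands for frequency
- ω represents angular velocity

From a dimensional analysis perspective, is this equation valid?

Yes

f (frequency) has dimensions [T^-1].
ω (angular velocity) has dimensions [T^-1].

Left side: [T^-1]
Right side: [T^-1]

Both sides have the same dimensions, so the equation is dimensionally consistent.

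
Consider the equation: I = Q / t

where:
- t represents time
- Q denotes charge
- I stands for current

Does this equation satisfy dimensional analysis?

Yes

t (time) has dimensions [T].
Q (charge) has dimensions [I T].
I (current) has dimensions [I].

Left side: [I]
Right side: [I]

Both sides have the same dimensions, so the equation is dimensionally consistent.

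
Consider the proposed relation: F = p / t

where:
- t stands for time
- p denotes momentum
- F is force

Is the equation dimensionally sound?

Yes

t (time) has dimensions [T].
p (momentum) has dimensions [L M T^-1].
F (force) has dimensions [L M T^-2].

Left side: [L M T^-2]
Right side: [L M T^-2]

Both sides have the same dimensions, so the equation is dimensionally consistent.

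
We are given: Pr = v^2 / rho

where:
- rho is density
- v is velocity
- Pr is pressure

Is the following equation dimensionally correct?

No

rho (density) has dimensions [L^-3 M].
v (velocity) has dimensions [L T^-1].
Pr (pressure) has dimensions [L^-1 M T^-2].

Left side: [L^-1 M T^-2]
Right side: [L^5 M^-1 T^-2]

The two sides have different dimensions, so the equation is NOT dimensionally consistent.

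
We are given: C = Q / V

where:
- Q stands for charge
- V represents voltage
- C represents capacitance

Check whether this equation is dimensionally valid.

Yes

Q (charge) has dimensions [I T].
V (voltage) has dimensions [I^-1 L^2 M T^-3].
C (capacitance) has dimensions [I^2 L^-2 M^-1 T^4].

Left side: [I^2 L^-2 M^-1 T^4]
Right side: [I^2 L^-2 M^-1 T^4]

Both sides have the same dimensions, so the equation is dimensionally consistent.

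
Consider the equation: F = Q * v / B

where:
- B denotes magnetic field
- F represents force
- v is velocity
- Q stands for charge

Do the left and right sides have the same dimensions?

No

B (magnetic field) has dimensions [I^-1 M T^-2].
F (force) has dimensions [L M T^-2].
v (velocity) has dimensions [L T^-1].
Q (charge) has dimensions [I T].

Left side: [L M T^-2]
Right side: [I^2 L M^-1 T^2]

The two sides have different dimensions, so the equation is NOT dimensionally consistent.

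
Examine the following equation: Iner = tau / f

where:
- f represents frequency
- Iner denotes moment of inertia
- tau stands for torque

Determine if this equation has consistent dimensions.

No

f (frequency) has dimensions [T^-1].
Iner (moment of inertia) has dimensions [L^2 M].
tau (torque) has dimensions [L^2 M T^-2].

Left side: [L^2 M]
Right side: [L^2 M T^-1]

The two sides have different dimensions, so the equation is NOT dimensionally consistent.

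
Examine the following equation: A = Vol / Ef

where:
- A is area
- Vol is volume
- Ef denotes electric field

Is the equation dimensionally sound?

No

A (area) has dimensions [L^2].
Vol (volume) has dimensions [L^3].
Ef (electric field) has dimensions [I^-1 L M T^-3].

Left side: [L^2]
Right side: [I L^2 M^-1 T^3]

The two sides have different dimensions, so the equation is NOT dimensionally consistent.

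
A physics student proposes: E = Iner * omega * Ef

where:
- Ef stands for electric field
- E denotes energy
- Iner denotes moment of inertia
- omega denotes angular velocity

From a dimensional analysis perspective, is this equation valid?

No

Ef (electric field) has dimensions [I^-1 L M T^-3].
E (energy) has dimensions [L^2 M T^-2].
Iner (moment of inertia) has dimensions [L^2 M].
omega (angular velocity) has dimensions [T^-1].

Left side: [L^2 M T^-2]
Right side: [I^-1 L^3 M^2 T^-4]

The two sides have different dimensions, so the equation is NOT dimensionally consistent.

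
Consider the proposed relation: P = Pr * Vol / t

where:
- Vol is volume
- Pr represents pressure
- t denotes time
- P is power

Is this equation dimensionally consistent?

Yes

Vol (volume) has dimensions [L^3].
Pr (pressure) has dimensions [L^-1 M T^-2].
t (time) has dimensions [T].
P (power) has dimensions [L^2 M T^-3].

Left side: [L^2 M T^-3]
Right side: [L^2 M T^-3]

Both sides have the same dimensions, so the equation is dimensionally consistent.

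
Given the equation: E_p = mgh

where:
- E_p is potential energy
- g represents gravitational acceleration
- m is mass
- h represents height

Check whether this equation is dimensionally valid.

Yes

E_p (potential energy) has dimensions [L^2 M T^-2].
g (gravitational acceleration) has dimensions [L T^-2].
m (mass) has dimensions [M].
h (height) has dimensions [L].

Left side: [L^2 M T^-2]
Right side: [L^2 M T^-2]

Both sides have the same dimensions, so the equation is dimensionally consistent.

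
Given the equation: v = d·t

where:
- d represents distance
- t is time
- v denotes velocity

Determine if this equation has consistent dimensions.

No

d (distance) has dimensions [L].
t (time) has dimensions [T].
v (velocity) has dimensions [L T^-1].

Left side: [L T^-1]
Right side: [L T]

The two sides have different dimensions, so the equation is NOT dimensionally consistent.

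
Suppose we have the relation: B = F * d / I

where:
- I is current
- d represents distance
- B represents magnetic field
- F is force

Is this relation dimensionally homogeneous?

No

I (current) has dimensions [I].
d (distance) has dimensions [L].
B (magnetic field) has dimensions [I^-1 M T^-2].
F (force) has dimensions [L M T^-2].

Left side: [I^-1 M T^-2]
Right side: [I^-1 L^2 M T^-2]

The two sides have different dimensions, so the equation is NOT dimensionally consistent.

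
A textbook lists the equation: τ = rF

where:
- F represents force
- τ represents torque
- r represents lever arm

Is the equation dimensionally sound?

Yes

F (force) has dimensions [L M T^-2].
τ (torque) has dimensions [L^2 M T^-2].
r (lever arm) has dimensions [L].

Left side: [L^2 M T^-2]
Right side: [L^2 M T^-2]

Both sides have the same dimensions, so the equation is dimensionally consistent.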